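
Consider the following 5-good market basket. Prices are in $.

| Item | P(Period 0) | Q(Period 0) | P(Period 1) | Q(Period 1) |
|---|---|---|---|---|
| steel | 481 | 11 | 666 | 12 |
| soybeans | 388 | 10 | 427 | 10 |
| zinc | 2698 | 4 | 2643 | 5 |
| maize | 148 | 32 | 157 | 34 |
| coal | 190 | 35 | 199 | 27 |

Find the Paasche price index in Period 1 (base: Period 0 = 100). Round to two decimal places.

Paasche price index uses current-period quantities as weights.
ΣP(Period 1)·Q(Period 1) = 666×12 + 427×10 + 2643×5 + 157×34 + 199×27 = 7992 + 4270 + 13215 + 5338 + 5373 = 36188
ΣP(Period 0)·Q(Period 1) = 481×12 + 388×10 + 2698×5 + 148×34 + 190×27 = 5772 + 3880 + 13490 + 5032 + 5130 = 33304
Index = 36188 / 33304 × 100 = 108.6596

108.66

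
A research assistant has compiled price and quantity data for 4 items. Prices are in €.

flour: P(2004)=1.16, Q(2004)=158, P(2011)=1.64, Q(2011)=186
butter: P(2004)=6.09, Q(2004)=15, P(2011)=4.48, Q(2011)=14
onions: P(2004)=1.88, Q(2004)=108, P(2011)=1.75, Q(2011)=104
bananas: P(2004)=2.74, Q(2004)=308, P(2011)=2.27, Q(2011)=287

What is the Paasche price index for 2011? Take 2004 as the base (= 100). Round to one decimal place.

Paasche price index uses current-period quantities as weights.
ΣP(2011)·Q(2011) = 1.64×186 + 4.48×14 + 1.75×104 + 2.27×287 = 305.04 + 62.72 + 182 + 651.49 = 1201.25
ΣP(2004)·Q(2011) = 1.16×186 + 6.09×14 + 1.88×104 + 2.74×287 = 215.76 + 85.26 + 195.52 + 786.38 = 1282.92
Index = 1201.25 / 1282.92 × 100 = 93.6341

93.6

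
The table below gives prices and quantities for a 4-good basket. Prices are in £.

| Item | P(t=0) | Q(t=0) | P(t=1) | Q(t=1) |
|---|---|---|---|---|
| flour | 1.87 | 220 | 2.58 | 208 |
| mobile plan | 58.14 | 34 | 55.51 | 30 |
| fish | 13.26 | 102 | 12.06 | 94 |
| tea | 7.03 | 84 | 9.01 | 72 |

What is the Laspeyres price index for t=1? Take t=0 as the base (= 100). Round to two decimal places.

Laspeyres price index uses base-period quantities as weights.
ΣP(t=1)·Q(t=0) = 2.58×220 + 55.51×34 + 12.06×102 + 9.01×84 = 567.6 + 1887.34 + 1230.12 + 756.84 = 4441.9
ΣP(t=0)·Q(t=0) = 1.87×220 + 58.14×34 + 13.26×102 + 7.03×84 = 411.4 + 1976.76 + 1352.52 + 590.52 = 4331.2
Index = 4441.9 / 4331.2 × 100 = 102.5559

102.56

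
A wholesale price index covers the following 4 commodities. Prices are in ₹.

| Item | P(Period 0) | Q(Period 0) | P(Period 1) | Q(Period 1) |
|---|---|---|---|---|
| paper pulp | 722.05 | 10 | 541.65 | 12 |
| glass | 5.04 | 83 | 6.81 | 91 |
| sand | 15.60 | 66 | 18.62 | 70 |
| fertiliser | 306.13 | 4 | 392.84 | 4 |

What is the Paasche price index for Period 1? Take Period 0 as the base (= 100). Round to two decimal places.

87.36

Paasche price index uses current-period quantities as weights.
ΣP(Period 1)·Q(Period 1) = 541.65×12 + 6.81×91 + 18.62×70 + 392.84×4 = 6499.8 + 619.71 + 1303.4 + 1571.36 = 9994.27
ΣP(Period 0)·Q(Period 1) = 722.05×12 + 5.04×91 + 15.60×70 + 306.13×4 = 8664.6 + 458.64 + 1092 + 1224.52 = 11439.76
Index = 9994.27 / 11439.76 × 100 = 87.3643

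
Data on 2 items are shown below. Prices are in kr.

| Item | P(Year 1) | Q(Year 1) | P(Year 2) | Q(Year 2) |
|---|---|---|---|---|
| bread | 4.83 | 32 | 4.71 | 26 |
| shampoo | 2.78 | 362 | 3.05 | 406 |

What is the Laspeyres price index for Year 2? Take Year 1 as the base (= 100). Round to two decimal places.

Laspeyres price index uses base-period quantities as weights.
ΣP(Year 2)·Q(Year 1) = 4.71×32 + 3.05×362 = 150.72 + 1104.1 = 1254.82
ΣP(Year 1)·Q(Year 1) = 4.83×32 + 2.78×362 = 154.56 + 1006.36 = 1160.92
Index = 1254.82 / 1160.92 × 100 = 108.0884

108.09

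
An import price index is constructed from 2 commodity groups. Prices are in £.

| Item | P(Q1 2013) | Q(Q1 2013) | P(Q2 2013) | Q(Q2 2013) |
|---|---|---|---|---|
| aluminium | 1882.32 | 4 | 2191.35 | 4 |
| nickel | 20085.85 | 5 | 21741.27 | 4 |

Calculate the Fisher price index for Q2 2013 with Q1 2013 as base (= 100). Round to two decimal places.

Laspeyres component (base-period weights):
ΣP(Q2 2013)Q(Q1 2013) = 2191.35×4 + 21741.27×5 = 8765.4 + 108706.35 = 117471.75
ΣP(Q1 2013)Q(Q1 2013) = 1882.32×4 + 20085.85×5 = 7529.28 + 100429.25 = 107958.53
L = 117471.75 / 107958.53 × 100 = 108.8119
Paasche component (current-period weights):
ΣP(Q2 2013)Q(Q2 2013) = 2191.35×4 + 21741.27×4 = 8765.4 + 86965.08 = 95730.48
ΣP(Q1 2013)Q(Q2 2013) = 1882.32×4 + 20085.85×4 = 7529.28 + 80343.4 = 87872.68
P = 95730.48 / 87872.68 × 100 = 108.9423
Fisher = √(L × P) = √(108.8119 × 108.9423) = 108.8771

108.88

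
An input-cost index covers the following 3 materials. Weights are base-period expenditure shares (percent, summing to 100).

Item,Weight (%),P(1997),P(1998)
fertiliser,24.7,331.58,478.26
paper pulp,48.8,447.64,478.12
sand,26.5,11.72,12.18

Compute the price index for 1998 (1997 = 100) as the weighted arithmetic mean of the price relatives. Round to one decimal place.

115.3

fertiliser: 24.7 × (478.26/331.58) = 24.7 × 1.442367 = 35.6265
paper pulp: 48.8 × (478.12/447.64) = 48.8 × 1.068090 = 52.1228
sand: 26.5 × (12.18/11.72) = 26.5 × 1.039249 = 27.5401
Index = Σ wᵢ·(p₁ᵢ/p₀ᵢ) = 35.6265 + 52.1228 + 27.5401 = 115.2894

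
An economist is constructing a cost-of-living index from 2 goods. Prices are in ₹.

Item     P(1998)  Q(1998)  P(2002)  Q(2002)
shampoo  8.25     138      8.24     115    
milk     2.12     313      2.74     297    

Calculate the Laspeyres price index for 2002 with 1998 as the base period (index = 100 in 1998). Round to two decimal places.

110.69

Laspeyres price index uses base-period quantities as weights.
ΣP(2002)·Q(1998) = 8.24×138 + 2.74×313 = 1137.12 + 857.62 = 1994.74
ΣP(1998)·Q(1998) = 8.25×138 + 2.12×313 = 1138.5 + 663.56 = 1802.06
Index = 1994.74 / 1802.06 × 100 = 110.6922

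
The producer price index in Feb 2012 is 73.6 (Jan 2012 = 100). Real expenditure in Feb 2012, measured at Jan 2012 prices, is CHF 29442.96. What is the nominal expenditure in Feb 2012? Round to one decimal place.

21670.0

Nominal = Real × (Index/100) = 29442.96 × (73.6/100)
        = 29442.96 × 0.736 = 21670.0186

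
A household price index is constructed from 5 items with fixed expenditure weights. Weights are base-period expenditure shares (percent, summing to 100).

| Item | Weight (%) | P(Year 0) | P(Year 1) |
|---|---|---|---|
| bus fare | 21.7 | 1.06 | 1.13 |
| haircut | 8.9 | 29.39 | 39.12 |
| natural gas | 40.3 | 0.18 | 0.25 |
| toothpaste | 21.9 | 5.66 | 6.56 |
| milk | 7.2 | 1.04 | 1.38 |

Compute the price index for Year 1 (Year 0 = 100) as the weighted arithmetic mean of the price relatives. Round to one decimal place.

125.9

bus fare: 21.7 × (1.13/1.06) = 21.7 × 1.066038 = 23.1330
haircut: 8.9 × (39.12/29.39) = 8.9 × 1.331065 = 11.8465
natural gas: 40.3 × (0.25/0.18) = 40.3 × 1.388889 = 55.9722
toothpaste: 21.9 × (6.56/5.66) = 21.9 × 1.159011 = 25.3823
milk: 7.2 × (1.38/1.04) = 7.2 × 1.326923 = 9.5538
Index = Σ wᵢ·(p₁ᵢ/p₀ᵢ) = 23.1330 + 11.8465 + 55.9722 + 25.3823 + 9.5538 = 125.8879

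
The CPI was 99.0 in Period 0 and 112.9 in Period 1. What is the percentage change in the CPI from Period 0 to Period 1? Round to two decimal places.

Change = (112.9 − 99.0) / 99.0 × 100
       = 13.9 / 99.0 × 100 = 14.0404%

14.04%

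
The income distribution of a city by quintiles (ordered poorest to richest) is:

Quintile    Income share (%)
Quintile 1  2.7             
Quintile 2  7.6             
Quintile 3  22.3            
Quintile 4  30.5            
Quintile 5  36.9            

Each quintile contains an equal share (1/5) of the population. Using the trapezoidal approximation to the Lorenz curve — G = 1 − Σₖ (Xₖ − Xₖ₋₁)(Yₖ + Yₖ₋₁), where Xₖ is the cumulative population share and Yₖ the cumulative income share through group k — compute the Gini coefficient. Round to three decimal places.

0.365

Cumulative income shares Yₖ: 0.0270, 0.1030, 0.3260, 0.6310, 1.0000
Σ (Xₖ−Xₖ₋₁)(Yₖ+Yₖ₋₁) = (1/5)(0.0270+0.0000) + (1/5)(0.1030+0.0270) + (1/5)(0.3260+0.1030) + (1/5)(0.6310+0.3260) + (1/5)(1.0000+0.6310)
  = 0.0054 + 0.0260 + 0.0858 + 0.1914 + 0.3262 = 0.6348
G = 1 − 0.6348 = 0.3652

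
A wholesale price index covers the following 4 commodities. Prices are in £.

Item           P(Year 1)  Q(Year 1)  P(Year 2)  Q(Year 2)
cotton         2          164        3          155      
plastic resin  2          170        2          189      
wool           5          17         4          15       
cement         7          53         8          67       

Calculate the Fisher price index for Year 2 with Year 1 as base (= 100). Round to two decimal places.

Laspeyres component (base-period weights):
ΣP(Year 2)Q(Year 1) = 3×164 + 2×170 + 4×17 + 8×53 = 492 + 340 + 68 + 424 = 1324
ΣP(Year 1)Q(Year 1) = 2×164 + 2×170 + 5×17 + 7×53 = 328 + 340 + 85 + 371 = 1124
L = 1324 / 1124 × 100 = 117.7936
Paasche component (current-period weights):
ΣP(Year 2)Q(Year 2) = 3×155 + 2×189 + 4×15 + 8×67 = 465 + 378 + 60 + 536 = 1439
ΣP(Year 1)Q(Year 2) = 2×155 + 2×189 + 5×15 + 7×67 = 310 + 378 + 75 + 469 = 1232
P = 1439 / 1232 × 100 = 116.8019
Fisher = √(L × P) = √(117.7936 × 116.8019) = 117.2967

117.30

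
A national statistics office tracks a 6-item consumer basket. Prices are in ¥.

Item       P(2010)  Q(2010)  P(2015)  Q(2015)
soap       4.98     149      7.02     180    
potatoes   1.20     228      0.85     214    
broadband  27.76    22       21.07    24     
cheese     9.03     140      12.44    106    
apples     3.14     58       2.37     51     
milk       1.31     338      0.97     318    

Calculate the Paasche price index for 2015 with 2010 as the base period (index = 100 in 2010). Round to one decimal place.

110.3

Paasche price index uses current-period quantities as weights.
ΣP(2015)·Q(2015) = 7.02×180 + 0.85×214 + 21.07×24 + 12.44×106 + 2.37×51 + 0.97×318 = 1263.6 + 181.9 + 505.68 + 1318.64 + 120.87 + 308.46 = 3699.15
ΣP(2010)·Q(2015) = 4.98×180 + 1.20×214 + 27.76×24 + 9.03×106 + 3.14×51 + 1.31×318 = 896.4 + 256.8 + 666.24 + 957.18 + 160.14 + 416.58 = 3353.34
Index = 3699.15 / 3353.34 × 100 = 110.3124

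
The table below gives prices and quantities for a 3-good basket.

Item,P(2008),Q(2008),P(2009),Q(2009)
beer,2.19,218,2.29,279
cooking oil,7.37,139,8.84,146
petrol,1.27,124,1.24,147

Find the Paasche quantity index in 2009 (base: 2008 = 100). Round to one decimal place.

Paasche quantity index uses current-period prices as weights.
ΣP(2009)·Q(2009) = 2.29×279 + 8.84×146 + 1.24×147 = 638.91 + 1290.64 + 182.28 = 2111.83
ΣP(2009)·Q(2008) = 2.29×218 + 8.84×139 + 1.24×124 = 499.22 + 1228.76 + 153.76 = 1881.74
Index = 2111.83 / 1881.74 × 100 = 112.2275

112.2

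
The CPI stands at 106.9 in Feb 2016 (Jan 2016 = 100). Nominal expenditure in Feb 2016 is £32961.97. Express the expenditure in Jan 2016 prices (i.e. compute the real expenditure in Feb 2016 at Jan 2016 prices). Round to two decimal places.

Real = Nominal ÷ (Index/100) = 32961.97 ÷ (106.9/100)
     = 32961.97 ÷ 1.069 = 30834.3966

30834.40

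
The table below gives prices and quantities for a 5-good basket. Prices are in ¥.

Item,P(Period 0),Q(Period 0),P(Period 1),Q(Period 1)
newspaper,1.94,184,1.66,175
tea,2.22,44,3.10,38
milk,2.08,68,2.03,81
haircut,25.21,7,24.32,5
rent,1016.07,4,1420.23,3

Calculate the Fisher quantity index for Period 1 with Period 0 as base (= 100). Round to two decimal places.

77.46

Laspeyres component (base-period weights):
ΣP(Period 0)Q(Period 1) = 1.94×175 + 2.22×38 + 2.08×81 + 25.21×5 + 1016.07×3 = 339.5 + 84.36 + 168.48 + 126.05 + 3048.21 = 3766.6
ΣP(Period 0)Q(Period 0) = 1.94×184 + 2.22×44 + 2.08×68 + 25.21×7 + 1016.07×4 = 356.96 + 97.68 + 141.44 + 176.47 + 4064.28 = 4836.83
L = 3766.6 / 4836.83 × 100 = 77.8733
Paasche component (current-period weights):
ΣP(Period 1)Q(Period 1) = 1.66×175 + 3.10×38 + 2.03×81 + 24.32×5 + 1420.23×3 = 290.5 + 117.8 + 164.43 + 121.6 + 4260.69 = 4955.02
ΣP(Period 1)Q(Period 0) = 1.66×184 + 3.10×44 + 2.03×68 + 24.32×7 + 1420.23×4 = 305.44 + 136.4 + 138.04 + 170.24 + 5680.92 = 6431.04
P = 4955.02 / 6431.04 × 100 = 77.0485
Fisher = √(L × P) = √(77.8733 × 77.0485) = 77.4598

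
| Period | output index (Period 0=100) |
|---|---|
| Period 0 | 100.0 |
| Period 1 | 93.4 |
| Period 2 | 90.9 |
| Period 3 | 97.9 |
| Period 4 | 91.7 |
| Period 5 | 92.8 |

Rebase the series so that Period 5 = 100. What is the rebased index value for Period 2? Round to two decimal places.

97.95

Rebased(Period 2) = 90.9 / 92.8 × 100 = 97.9526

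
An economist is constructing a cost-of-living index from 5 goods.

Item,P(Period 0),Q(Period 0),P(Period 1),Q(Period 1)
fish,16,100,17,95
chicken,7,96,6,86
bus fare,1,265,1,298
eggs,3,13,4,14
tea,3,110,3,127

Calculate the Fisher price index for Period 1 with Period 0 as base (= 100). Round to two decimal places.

100.70

Laspeyres component (base-period weights):
ΣP(Period 1)Q(Period 0) = 17×100 + 6×96 + 1×265 + 4×13 + 3×110 = 1700 + 576 + 265 + 52 + 330 = 2923
ΣP(Period 0)Q(Period 0) = 16×100 + 7×96 + 1×265 + 3×13 + 3×110 = 1600 + 672 + 265 + 39 + 330 = 2906
L = 2923 / 2906 × 100 = 100.5850
Paasche component (current-period weights):
ΣP(Period 1)Q(Period 1) = 17×95 + 6×86 + 1×298 + 4×14 + 3×127 = 1615 + 516 + 298 + 56 + 381 = 2866
ΣP(Period 0)Q(Period 1) = 16×95 + 7×86 + 1×298 + 3×14 + 3×127 = 1520 + 602 + 298 + 42 + 381 = 2843
P = 2866 / 2843 × 100 = 100.8090
Fisher = √(L × P) = √(100.5850 × 100.8090) = 100.6969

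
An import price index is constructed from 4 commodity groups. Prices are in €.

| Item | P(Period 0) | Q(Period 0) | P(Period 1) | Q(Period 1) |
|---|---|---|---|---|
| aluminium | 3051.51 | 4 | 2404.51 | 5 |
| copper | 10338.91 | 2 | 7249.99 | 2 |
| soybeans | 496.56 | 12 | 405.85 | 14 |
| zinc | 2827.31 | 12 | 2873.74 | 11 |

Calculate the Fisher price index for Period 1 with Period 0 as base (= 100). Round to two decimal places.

86.74

Laspeyres component (base-period weights):
ΣP(Period 1)Q(Period 0) = 2404.51×4 + 7249.99×2 + 405.85×12 + 2873.74×12 = 9618.04 + 14499.98 + 4870.2 + 34484.88 = 63473.1
ΣP(Period 0)Q(Period 0) = 3051.51×4 + 10338.91×2 + 496.56×12 + 2827.31×12 = 12206.04 + 20677.82 + 5958.72 + 33927.72 = 72770.3
L = 63473.1 / 72770.3 × 100 = 87.2239
Paasche component (current-period weights):
ΣP(Period 1)Q(Period 1) = 2404.51×5 + 7249.99×2 + 405.85×14 + 2873.74×11 = 12022.55 + 14499.98 + 5681.9 + 31611.14 = 63815.57
ΣP(Period 0)Q(Period 1) = 3051.51×5 + 10338.91×2 + 496.56×14 + 2827.31×11 = 15257.55 + 20677.82 + 6951.84 + 31100.41 = 73987.62
P = 63815.57 / 73987.62 × 100 = 86.2517
Fisher = √(L × P) = √(87.2239 × 86.2517) = 86.7364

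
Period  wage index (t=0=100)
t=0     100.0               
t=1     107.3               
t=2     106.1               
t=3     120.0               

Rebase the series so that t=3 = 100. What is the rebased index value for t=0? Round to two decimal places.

83.33

Rebased(t=0) = 100.0 / 120.0 × 100 = 83.3333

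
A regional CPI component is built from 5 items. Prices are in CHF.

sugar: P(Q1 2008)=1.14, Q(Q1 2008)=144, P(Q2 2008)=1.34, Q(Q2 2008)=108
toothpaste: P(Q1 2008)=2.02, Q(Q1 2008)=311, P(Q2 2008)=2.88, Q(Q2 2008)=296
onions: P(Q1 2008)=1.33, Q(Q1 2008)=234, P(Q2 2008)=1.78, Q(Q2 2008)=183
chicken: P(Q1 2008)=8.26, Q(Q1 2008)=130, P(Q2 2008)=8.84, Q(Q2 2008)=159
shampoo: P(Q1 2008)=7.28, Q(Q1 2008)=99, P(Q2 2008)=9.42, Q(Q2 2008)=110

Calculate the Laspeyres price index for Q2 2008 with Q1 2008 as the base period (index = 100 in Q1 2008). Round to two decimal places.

123.77

Laspeyres price index uses base-period quantities as weights.
ΣP(Q2 2008)·Q(Q1 2008) = 1.34×144 + 2.88×311 + 1.78×234 + 8.84×130 + 9.42×99 = 192.96 + 895.68 + 416.52 + 1149.2 + 932.58 = 3586.94
ΣP(Q1 2008)·Q(Q1 2008) = 1.14×144 + 2.02×311 + 1.33×234 + 8.26×130 + 7.28×99 = 164.16 + 628.22 + 311.22 + 1073.8 + 720.72 = 2898.12
Index = 3586.94 / 2898.12 × 100 = 123.7678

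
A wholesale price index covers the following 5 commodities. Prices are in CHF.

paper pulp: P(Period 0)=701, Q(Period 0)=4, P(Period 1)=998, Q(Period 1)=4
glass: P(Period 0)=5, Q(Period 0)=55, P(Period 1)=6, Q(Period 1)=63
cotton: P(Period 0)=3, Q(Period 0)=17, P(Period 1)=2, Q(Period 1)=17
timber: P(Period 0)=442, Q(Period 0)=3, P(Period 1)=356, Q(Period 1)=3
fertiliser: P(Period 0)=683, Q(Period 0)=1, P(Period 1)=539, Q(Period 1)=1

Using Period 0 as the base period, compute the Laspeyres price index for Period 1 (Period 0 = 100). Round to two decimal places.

116.03

Laspeyres price index uses base-period quantities as weights.
ΣP(Period 1)·Q(Period 0) = 998×4 + 6×55 + 2×17 + 356×3 + 539×1 = 3992 + 330 + 34 + 1068 + 539 = 5963
ΣP(Period 0)·Q(Period 0) = 701×4 + 5×55 + 3×17 + 442×3 + 683×1 = 2804 + 275 + 51 + 1326 + 683 = 5139
Index = 5963 / 5139 × 100 = 116.0342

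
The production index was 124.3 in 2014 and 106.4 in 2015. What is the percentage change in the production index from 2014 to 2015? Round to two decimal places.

Change = (106.4 − 124.3) / 124.3 × 100
       = -17.9 / 124.3 × 100 = -14.4006%

-14.40%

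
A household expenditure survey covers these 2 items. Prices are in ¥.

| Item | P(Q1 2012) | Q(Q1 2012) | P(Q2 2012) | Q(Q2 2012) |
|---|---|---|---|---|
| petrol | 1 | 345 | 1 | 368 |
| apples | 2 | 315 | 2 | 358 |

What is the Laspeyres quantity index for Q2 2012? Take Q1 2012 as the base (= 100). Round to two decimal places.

Laspeyres quantity index uses base-period prices as weights.
ΣP(Q1 2012)·Q(Q2 2012) = 1×368 + 2×358 = 368 + 716 = 1084
ΣP(Q1 2012)·Q(Q1 2012) = 1×345 + 2×315 = 345 + 630 = 975
Index = 1084 / 975 × 100 = 111.1795

111.18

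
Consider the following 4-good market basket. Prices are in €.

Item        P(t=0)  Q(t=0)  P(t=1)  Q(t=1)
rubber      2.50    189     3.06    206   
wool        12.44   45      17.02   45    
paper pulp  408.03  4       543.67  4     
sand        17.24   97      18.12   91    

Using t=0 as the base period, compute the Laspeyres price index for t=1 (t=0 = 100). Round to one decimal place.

Laspeyres price index uses base-period quantities as weights.
ΣP(t=1)·Q(t=0) = 3.06×189 + 17.02×45 + 543.67×4 + 18.12×97 = 578.34 + 765.9 + 2174.68 + 1757.64 = 5276.56
ΣP(t=0)·Q(t=0) = 2.50×189 + 12.44×45 + 408.03×4 + 17.24×97 = 472.5 + 559.8 + 1632.12 + 1672.28 = 4336.7
Index = 5276.56 / 4336.7 × 100 = 121.6722

121.7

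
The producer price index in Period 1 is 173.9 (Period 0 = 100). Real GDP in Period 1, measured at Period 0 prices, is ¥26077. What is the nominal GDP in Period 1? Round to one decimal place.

45347.9

Nominal = Real × (Index/100) = 26077 × (173.9/100)
        = 26077 × 1.739 = 45347.9030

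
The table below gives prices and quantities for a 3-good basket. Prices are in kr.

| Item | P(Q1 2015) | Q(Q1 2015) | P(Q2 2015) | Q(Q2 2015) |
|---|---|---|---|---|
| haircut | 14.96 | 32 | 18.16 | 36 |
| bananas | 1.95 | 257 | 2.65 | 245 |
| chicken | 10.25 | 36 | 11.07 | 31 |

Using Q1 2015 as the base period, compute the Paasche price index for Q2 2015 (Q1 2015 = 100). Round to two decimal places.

123.40

Paasche price index uses current-period quantities as weights.
ΣP(Q2 2015)·Q(Q2 2015) = 18.16×36 + 2.65×245 + 11.07×31 = 653.76 + 649.25 + 343.17 = 1646.18
ΣP(Q1 2015)·Q(Q2 2015) = 14.96×36 + 1.95×245 + 10.25×31 = 538.56 + 477.75 + 317.75 = 1334.06
Index = 1646.18 / 1334.06 × 100 = 123.3962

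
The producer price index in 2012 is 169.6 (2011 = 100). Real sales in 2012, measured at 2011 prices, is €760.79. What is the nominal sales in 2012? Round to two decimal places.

Nominal = Real × (Index/100) = 760.79 × (169.6/100)
        = 760.79 × 1.696 = 1290.2998

1290.30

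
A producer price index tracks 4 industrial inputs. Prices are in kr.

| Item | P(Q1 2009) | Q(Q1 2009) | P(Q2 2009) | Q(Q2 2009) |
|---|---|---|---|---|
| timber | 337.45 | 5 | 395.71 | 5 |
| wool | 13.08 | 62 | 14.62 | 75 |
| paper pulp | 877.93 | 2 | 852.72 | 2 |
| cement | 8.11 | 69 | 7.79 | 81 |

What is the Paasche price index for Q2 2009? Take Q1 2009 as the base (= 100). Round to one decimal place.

Paasche price index uses current-period quantities as weights.
ΣP(Q2 2009)·Q(Q2 2009) = 395.71×5 + 14.62×75 + 852.72×2 + 7.79×81 = 1978.55 + 1096.5 + 1705.44 + 630.99 = 5411.48
ΣP(Q1 2009)·Q(Q2 2009) = 337.45×5 + 13.08×75 + 877.93×2 + 8.11×81 = 1687.25 + 981 + 1755.86 + 656.91 = 5081.02
Index = 5411.48 / 5081.02 × 100 = 106.5038

106.5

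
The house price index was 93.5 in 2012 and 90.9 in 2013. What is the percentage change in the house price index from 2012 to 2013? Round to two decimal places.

Change = (90.9 − 93.5) / 93.5 × 100
       = -2.6 / 93.5 × 100 = -2.7807%

-2.78%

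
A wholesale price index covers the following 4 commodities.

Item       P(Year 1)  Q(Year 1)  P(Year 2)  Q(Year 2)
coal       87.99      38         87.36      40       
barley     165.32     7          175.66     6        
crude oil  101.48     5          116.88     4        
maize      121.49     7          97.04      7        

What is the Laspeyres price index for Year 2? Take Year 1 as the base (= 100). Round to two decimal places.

Laspeyres price index uses base-period quantities as weights.
ΣP(Year 2)·Q(Year 1) = 87.36×38 + 175.66×7 + 116.88×5 + 97.04×7 = 3319.68 + 1229.62 + 584.4 + 679.28 = 5812.98
ΣP(Year 1)·Q(Year 1) = 87.99×38 + 165.32×7 + 101.48×5 + 121.49×7 = 3343.62 + 1157.24 + 507.4 + 850.43 = 5858.69
Index = 5812.98 / 5858.69 × 100 = 99.2198

99.22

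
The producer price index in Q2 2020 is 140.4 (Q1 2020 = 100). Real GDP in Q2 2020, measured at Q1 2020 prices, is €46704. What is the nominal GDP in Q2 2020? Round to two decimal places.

Nominal = Real × (Index/100) = 46704 × (140.4/100)
        = 46704 × 1.404 = 65572.4160

65572.42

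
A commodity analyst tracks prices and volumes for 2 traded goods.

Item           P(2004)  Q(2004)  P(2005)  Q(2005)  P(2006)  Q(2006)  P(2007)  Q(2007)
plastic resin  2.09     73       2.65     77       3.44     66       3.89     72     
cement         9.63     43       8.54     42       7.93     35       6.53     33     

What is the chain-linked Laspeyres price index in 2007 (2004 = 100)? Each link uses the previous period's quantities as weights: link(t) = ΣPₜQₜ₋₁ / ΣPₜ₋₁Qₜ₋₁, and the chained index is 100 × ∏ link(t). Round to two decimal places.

101.11

Link 2004→2005:
ΣP(2005)Q(2004) = 2.65×73 + 8.54×43 = 193.45 + 367.22 = 560.67
ΣP(2004)Q(2004) = 2.09×73 + 9.63×43 = 152.57 + 414.09 = 566.66
link = 560.67/566.66 = 0.989429
Link 2005→2006:
ΣP(2006)Q(2005) = 3.44×77 + 7.93×42 = 264.88 + 333.06 = 597.94
ΣP(2005)Q(2005) = 2.65×77 + 8.54×42 = 204.05 + 358.68 = 562.73
link = 597.94/562.73 = 1.062570
Link 2006→2007:
ΣP(2007)Q(2006) = 3.89×66 + 6.53×35 = 256.74 + 228.55 = 485.29
ΣP(2006)Q(2006) = 3.44×66 + 7.93×35 = 227.04 + 277.55 = 504.59
link = 485.29/504.59 = 0.961751
Chained index = 100 × 0.989429 × 1.062570 × 0.961751 = 101.1125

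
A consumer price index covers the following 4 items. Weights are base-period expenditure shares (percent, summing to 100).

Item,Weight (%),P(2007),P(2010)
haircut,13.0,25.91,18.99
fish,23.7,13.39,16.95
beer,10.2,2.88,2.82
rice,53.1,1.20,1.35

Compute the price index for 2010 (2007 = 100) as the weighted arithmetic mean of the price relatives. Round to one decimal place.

haircut: 13.0 × (18.99/25.91) = 13.0 × 0.732922 = 9.5280
fish: 23.7 × (16.95/13.39) = 23.7 × 1.265870 = 30.0011
beer: 10.2 × (2.82/2.88) = 10.2 × 0.979167 = 9.9875
rice: 53.1 × (1.35/1.20) = 53.1 × 1.125000 = 59.7375
Index = Σ wᵢ·(p₁ᵢ/p₀ᵢ) = 9.5280 + 30.0011 + 9.9875 + 59.7375 = 109.2541

109.3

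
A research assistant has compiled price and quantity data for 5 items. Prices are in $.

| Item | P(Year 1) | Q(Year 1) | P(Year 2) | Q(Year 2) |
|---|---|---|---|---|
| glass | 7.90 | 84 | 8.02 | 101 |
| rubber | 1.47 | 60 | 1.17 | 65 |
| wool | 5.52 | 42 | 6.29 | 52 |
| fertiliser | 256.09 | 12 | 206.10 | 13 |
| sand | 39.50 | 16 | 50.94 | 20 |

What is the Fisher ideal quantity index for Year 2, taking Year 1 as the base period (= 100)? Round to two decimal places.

113.67

Laspeyres component (base-period weights):
ΣP(Year 1)Q(Year 2) = 7.90×101 + 1.47×65 + 5.52×52 + 256.09×13 + 39.50×20 = 797.9 + 95.55 + 287.04 + 3329.17 + 790 = 5299.66
ΣP(Year 1)Q(Year 1) = 7.90×84 + 1.47×60 + 5.52×42 + 256.09×12 + 39.50×16 = 663.6 + 88.2 + 231.84 + 3073.08 + 632 = 4688.72
L = 5299.66 / 4688.72 × 100 = 113.0300
Paasche component (current-period weights):
ΣP(Year 2)Q(Year 2) = 8.02×101 + 1.17×65 + 6.29×52 + 206.10×13 + 50.94×20 = 810.02 + 76.05 + 327.08 + 2679.3 + 1018.8 = 4911.25
ΣP(Year 2)Q(Year 1) = 8.02×84 + 1.17×60 + 6.29×42 + 206.10×12 + 50.94×16 = 673.68 + 70.2 + 264.18 + 2473.2 + 815.04 = 4296.3
P = 4911.25 / 4296.3 × 100 = 114.3135
Fisher = √(L × P) = √(113.0300 × 114.3135) = 113.6699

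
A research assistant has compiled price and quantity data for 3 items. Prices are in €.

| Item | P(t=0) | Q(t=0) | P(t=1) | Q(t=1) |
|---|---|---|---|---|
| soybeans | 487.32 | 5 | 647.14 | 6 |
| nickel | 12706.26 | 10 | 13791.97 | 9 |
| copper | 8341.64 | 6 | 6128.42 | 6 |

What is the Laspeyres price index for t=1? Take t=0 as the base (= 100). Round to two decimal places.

99.10

Laspeyres price index uses base-period quantities as weights.
ΣP(t=1)·Q(t=0) = 647.14×5 + 13791.97×10 + 6128.42×6 = 3235.7 + 137919.7 + 36770.52 = 177925.92
ΣP(t=0)·Q(t=0) = 487.32×5 + 12706.26×10 + 8341.64×6 = 2436.6 + 127062.6 + 50049.84 = 179549.04
Index = 177925.92 / 179549.04 × 100 = 99.0960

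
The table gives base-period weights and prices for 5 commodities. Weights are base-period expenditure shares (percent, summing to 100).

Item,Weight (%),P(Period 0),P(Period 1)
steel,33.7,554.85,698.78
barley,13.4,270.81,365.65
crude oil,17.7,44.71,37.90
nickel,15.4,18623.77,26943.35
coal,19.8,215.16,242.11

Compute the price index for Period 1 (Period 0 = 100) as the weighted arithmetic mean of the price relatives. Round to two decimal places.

steel: 33.7 × (698.78/554.85) = 33.7 × 1.259403 = 42.4419
barley: 13.4 × (365.65/270.81) = 13.4 × 1.350209 = 18.0928
crude oil: 17.7 × (37.90/44.71) = 17.7 × 0.847685 = 15.0040
nickel: 15.4 × (26943.35/18623.77) = 15.4 × 1.446718 = 22.2795
coal: 19.8 × (242.11/215.16) = 19.8 × 1.125256 = 22.2801
Index = Σ wᵢ·(p₁ᵢ/p₀ᵢ) = 42.4419 + 18.0928 + 15.0040 + 22.2795 + 22.2801 = 120.0982

120.10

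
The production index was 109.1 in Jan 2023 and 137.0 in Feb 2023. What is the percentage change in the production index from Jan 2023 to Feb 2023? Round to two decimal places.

Change = (137.0 − 109.1) / 109.1 × 100
       = 27.9 / 109.1 × 100 = 25.5729%

25.57%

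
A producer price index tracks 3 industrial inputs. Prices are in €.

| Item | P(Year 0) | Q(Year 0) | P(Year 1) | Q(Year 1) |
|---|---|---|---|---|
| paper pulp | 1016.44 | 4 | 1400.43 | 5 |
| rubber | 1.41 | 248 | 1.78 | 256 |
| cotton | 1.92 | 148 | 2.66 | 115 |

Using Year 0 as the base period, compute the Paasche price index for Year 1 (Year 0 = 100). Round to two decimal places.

137.07

Paasche price index uses current-period quantities as weights.
ΣP(Year 1)·Q(Year 1) = 1400.43×5 + 1.78×256 + 2.66×115 = 7002.15 + 455.68 + 305.9 = 7763.73
ΣP(Year 0)·Q(Year 1) = 1016.44×5 + 1.41×256 + 1.92×115 = 5082.2 + 360.96 + 220.8 = 5663.96
Index = 7763.73 / 5663.96 × 100 = 137.0725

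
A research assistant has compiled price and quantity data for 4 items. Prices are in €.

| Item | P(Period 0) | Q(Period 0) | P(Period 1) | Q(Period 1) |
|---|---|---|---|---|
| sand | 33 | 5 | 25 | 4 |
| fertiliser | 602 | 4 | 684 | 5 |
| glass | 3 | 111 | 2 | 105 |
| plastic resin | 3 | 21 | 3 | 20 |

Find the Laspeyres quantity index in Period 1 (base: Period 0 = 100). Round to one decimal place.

Laspeyres quantity index uses base-period prices as weights.
ΣP(Period 0)·Q(Period 1) = 33×4 + 602×5 + 3×105 + 3×20 = 132 + 3010 + 315 + 60 = 3517
ΣP(Period 0)·Q(Period 0) = 33×5 + 602×4 + 3×111 + 3×21 = 165 + 2408 + 333 + 63 = 2969
Index = 3517 / 2969 × 100 = 118.4574

118.5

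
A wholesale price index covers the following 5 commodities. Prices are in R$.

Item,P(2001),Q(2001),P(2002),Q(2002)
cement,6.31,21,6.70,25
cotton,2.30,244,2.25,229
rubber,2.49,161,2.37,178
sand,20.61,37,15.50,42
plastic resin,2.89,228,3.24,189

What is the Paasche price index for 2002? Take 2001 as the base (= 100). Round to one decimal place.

93.2

Paasche price index uses current-period quantities as weights.
ΣP(2002)·Q(2002) = 6.70×25 + 2.25×229 + 2.37×178 + 15.50×42 + 3.24×189 = 167.5 + 515.25 + 421.86 + 651 + 612.36 = 2367.97
ΣP(2001)·Q(2002) = 6.31×25 + 2.30×229 + 2.49×178 + 20.61×42 + 2.89×189 = 157.75 + 526.7 + 443.22 + 865.62 + 546.21 = 2539.5
Index = 2367.97 / 2539.5 × 100 = 93.2455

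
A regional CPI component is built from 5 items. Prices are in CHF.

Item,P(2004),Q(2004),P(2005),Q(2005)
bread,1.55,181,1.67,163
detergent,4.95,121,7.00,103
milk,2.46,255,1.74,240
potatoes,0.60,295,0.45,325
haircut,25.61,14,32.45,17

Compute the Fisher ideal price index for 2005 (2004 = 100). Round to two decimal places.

Laspeyres component (base-period weights):
ΣP(2005)Q(2004) = 1.67×181 + 7.00×121 + 1.74×255 + 0.45×295 + 32.45×14 = 302.27 + 847 + 443.7 + 132.75 + 454.3 = 2180.02
ΣP(2004)Q(2004) = 1.55×181 + 4.95×121 + 2.46×255 + 0.60×295 + 25.61×14 = 280.55 + 598.95 + 627.3 + 177 + 358.54 = 2042.34
L = 2180.02 / 2042.34 × 100 = 106.7413
Paasche component (current-period weights):
ΣP(2005)Q(2005) = 1.67×163 + 7.00×103 + 1.74×240 + 0.45×325 + 32.45×17 = 272.21 + 721 + 417.6 + 146.25 + 551.65 = 2108.71
ΣP(2004)Q(2005) = 1.55×163 + 4.95×103 + 2.46×240 + 0.60×325 + 25.61×17 = 252.65 + 509.85 + 590.4 + 195 + 435.37 = 1983.27
P = 2108.71 / 1983.27 × 100 = 106.3249
Fisher = √(L × P) = √(106.7413 × 106.3249) = 106.5329

106.53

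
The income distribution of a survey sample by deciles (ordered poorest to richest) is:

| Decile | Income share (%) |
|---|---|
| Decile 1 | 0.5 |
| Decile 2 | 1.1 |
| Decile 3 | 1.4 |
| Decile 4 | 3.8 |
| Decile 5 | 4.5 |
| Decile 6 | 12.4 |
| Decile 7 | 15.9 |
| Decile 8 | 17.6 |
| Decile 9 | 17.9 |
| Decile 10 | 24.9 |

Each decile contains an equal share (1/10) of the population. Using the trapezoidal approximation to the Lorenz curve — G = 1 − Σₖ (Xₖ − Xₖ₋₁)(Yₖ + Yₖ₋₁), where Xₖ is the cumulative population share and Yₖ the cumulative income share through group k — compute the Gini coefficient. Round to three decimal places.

0.462

Cumulative income shares Yₖ: 0.0050, 0.0160, 0.0300, 0.0680, 0.1130, 0.2370, 0.3960, 0.5720, 0.7510, 1.0000
Σ (Xₖ−Xₖ₋₁)(Yₖ+Yₖ₋₁) = (1/10)(0.0050+0.0000) + (1/10)(0.0160+0.0050) + (1/10)(0.0300+0.0160) + (1/10)(0.0680+0.0300) + (1/10)(0.1130+0.0680) + (1/10)(0.2370+0.1130) + (1/10)(0.3960+0.2370) + (1/10)(0.5720+0.3960) + (1/10)(0.7510+0.5720) + (1/10)(1.0000+0.7510)
  = 0.0005 + 0.0021 + 0.0046 + 0.0098 + 0.0181 + 0.0350 + 0.0633 + 0.0968 + 0.1323 + 0.1751 = 0.5376
G = 1 − 0.5376 = 0.4624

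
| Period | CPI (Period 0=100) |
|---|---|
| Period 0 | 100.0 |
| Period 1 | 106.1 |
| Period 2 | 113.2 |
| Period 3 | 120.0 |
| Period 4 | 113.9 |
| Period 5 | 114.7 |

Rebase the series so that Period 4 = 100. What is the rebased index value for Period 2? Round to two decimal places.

99.39

Rebased(Period 2) = 113.2 / 113.9 × 100 = 99.3854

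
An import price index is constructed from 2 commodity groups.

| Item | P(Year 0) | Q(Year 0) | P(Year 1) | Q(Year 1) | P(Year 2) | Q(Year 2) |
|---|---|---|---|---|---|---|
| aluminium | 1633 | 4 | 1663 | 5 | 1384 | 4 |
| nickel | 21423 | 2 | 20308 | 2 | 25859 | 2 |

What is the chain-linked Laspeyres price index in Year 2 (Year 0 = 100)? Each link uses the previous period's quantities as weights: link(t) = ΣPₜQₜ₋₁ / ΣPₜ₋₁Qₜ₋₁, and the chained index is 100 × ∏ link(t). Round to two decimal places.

114.72

Link Year 0→Year 1:
ΣP(Year 1)Q(Year 0) = 1663×4 + 20308×2 = 6652 + 40616 = 47268
ΣP(Year 0)Q(Year 0) = 1633×4 + 21423×2 = 6532 + 42846 = 49378
link = 47268/49378 = 0.957268
Link Year 1→Year 2:
ΣP(Year 2)Q(Year 1) = 1384×5 + 25859×2 = 6920 + 51718 = 58638
ΣP(Year 1)Q(Year 1) = 1663×5 + 20308×2 = 8315 + 40616 = 48931
link = 58638/48931 = 1.198381
Chained index = 100 × 0.957268 × 1.198381 = 114.7173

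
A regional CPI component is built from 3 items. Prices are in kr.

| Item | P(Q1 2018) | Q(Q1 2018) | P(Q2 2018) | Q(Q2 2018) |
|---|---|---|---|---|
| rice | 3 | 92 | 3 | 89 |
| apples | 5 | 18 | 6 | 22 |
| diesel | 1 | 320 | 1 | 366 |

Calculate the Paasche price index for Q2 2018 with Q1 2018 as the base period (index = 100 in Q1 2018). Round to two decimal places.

Paasche price index uses current-period quantities as weights.
ΣP(Q2 2018)·Q(Q2 2018) = 3×89 + 6×22 + 1×366 = 267 + 132 + 366 = 765
ΣP(Q1 2018)·Q(Q2 2018) = 3×89 + 5×22 + 1×366 = 267 + 110 + 366 = 743
Index = 765 / 743 × 100 = 102.9610

102.96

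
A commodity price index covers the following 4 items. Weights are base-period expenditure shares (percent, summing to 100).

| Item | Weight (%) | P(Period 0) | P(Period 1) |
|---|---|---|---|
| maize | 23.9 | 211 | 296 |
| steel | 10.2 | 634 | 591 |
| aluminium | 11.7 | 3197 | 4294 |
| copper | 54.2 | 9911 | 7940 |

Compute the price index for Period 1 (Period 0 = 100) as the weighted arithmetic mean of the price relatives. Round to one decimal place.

102.2

maize: 23.9 × (296/211) = 23.9 × 1.402844 = 33.5280
steel: 10.2 × (591/634) = 10.2 × 0.932177 = 9.5082
aluminium: 11.7 × (4294/3197) = 11.7 × 1.343134 = 15.7147
copper: 54.2 × (7940/9911) = 54.2 × 0.801130 = 43.4212
Index = Σ wᵢ·(p₁ᵢ/p₀ᵢ) = 33.5280 + 9.5082 + 15.7147 + 43.4212 = 102.1721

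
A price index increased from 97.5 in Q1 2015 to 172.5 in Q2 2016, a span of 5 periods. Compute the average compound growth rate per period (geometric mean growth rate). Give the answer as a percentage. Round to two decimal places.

12.09%

Growth factor = (172.5/97.5)^(1/5) = (1.769231)^(1/5) = 1.120874
Growth rate = 1.120874 − 1 = 0.120874 = 12.0874%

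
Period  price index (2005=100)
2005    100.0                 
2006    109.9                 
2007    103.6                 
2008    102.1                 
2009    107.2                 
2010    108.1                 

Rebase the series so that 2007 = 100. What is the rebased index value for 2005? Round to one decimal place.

Rebased(2005) = 100.0 / 103.6 × 100 = 96.5251

96.5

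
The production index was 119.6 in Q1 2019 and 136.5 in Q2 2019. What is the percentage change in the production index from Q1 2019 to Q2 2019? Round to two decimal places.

14.13%

Change = (136.5 − 119.6) / 119.6 × 100
       = 16.9 / 119.6 × 100 = 14.1304%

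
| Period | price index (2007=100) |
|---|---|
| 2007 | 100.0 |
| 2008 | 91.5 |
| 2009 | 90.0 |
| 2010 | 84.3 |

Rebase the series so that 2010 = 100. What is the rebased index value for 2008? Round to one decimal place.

108.5

Rebased(2008) = 91.5 / 84.3 × 100 = 108.5409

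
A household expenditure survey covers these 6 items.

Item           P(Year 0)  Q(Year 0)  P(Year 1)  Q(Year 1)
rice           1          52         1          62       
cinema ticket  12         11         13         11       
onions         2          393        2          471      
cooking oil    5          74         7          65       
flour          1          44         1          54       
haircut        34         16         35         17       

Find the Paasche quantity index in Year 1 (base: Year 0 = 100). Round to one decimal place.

107.0

Paasche quantity index uses current-period prices as weights.
ΣP(Year 1)·Q(Year 1) = 1×62 + 13×11 + 2×471 + 7×65 + 1×54 + 35×17 = 62 + 143 + 942 + 455 + 54 + 595 = 2251
ΣP(Year 1)·Q(Year 0) = 1×52 + 13×11 + 2×393 + 7×74 + 1×44 + 35×16 = 52 + 143 + 786 + 518 + 44 + 560 = 2103
Index = 2251 / 2103 × 100 = 107.0376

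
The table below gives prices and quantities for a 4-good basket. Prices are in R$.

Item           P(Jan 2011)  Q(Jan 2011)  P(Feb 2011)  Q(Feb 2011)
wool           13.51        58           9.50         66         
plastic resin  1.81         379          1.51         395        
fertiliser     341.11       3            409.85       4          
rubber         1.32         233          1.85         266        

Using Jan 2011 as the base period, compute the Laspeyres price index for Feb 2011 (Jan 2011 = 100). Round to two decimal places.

99.41

Laspeyres price index uses base-period quantities as weights.
ΣP(Feb 2011)·Q(Jan 2011) = 9.50×58 + 1.51×379 + 409.85×3 + 1.85×233 = 551 + 572.29 + 1229.55 + 431.05 = 2783.89
ΣP(Jan 2011)·Q(Jan 2011) = 13.51×58 + 1.81×379 + 341.11×3 + 1.32×233 = 783.58 + 685.99 + 1023.33 + 307.56 = 2800.46
Index = 2783.89 / 2800.46 × 100 = 99.4083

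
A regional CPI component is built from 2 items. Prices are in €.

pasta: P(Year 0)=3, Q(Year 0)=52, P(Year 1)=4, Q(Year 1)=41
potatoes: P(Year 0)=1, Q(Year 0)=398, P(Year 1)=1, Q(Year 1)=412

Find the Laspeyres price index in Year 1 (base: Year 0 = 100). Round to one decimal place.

109.4

Laspeyres price index uses base-period quantities as weights.
ΣP(Year 1)·Q(Year 0) = 4×52 + 1×398 = 208 + 398 = 606
ΣP(Year 0)·Q(Year 0) = 3×52 + 1×398 = 156 + 398 = 554
Index = 606 / 554 × 100 = 109.3863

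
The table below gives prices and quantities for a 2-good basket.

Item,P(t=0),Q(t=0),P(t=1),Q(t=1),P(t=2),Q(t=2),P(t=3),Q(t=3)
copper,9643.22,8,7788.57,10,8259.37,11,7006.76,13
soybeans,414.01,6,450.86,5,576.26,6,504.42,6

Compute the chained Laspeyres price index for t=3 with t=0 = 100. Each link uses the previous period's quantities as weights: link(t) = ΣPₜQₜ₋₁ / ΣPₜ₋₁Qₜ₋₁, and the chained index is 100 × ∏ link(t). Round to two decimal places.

Link t=0→t=1:
ΣP(t=1)Q(t=0) = 7788.57×8 + 450.86×6 = 62308.56 + 2705.16 = 65013.72
ΣP(t=0)Q(t=0) = 9643.22×8 + 414.01×6 = 77145.76 + 2484.06 = 79629.82
link = 65013.72/79629.82 = 0.816449
Link t=1→t=2:
ΣP(t=2)Q(t=1) = 8259.37×10 + 576.26×5 = 82593.7 + 2881.3 = 85475
ΣP(t=1)Q(t=1) = 7788.57×10 + 450.86×5 = 77885.7 + 2254.3 = 80140
link = 85475/80140 = 1.066571
Link t=2→t=3:
ΣP(t=3)Q(t=2) = 7006.76×11 + 504.42×6 = 77074.36 + 3026.52 = 80100.88
ΣP(t=2)Q(t=2) = 8259.37×11 + 576.26×6 = 90853.07 + 3457.56 = 94310.63
link = 80100.88/94310.63 = 0.849330
Chained index = 100 × 0.816449 × 1.066571 × 0.849330 = 73.9598

73.96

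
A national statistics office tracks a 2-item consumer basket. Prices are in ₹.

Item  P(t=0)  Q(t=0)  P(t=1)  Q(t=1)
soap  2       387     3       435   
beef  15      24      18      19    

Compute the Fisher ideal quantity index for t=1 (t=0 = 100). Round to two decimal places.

Laspeyres component (base-period weights):
ΣP(t=0)Q(t=1) = 2×435 + 15×19 = 870 + 285 = 1155
ΣP(t=0)Q(t=0) = 2×387 + 15×24 = 774 + 360 = 1134
L = 1155 / 1134 × 100 = 101.8519
Paasche component (current-period weights):
ΣP(t=1)Q(t=1) = 3×435 + 18×19 = 1305 + 342 = 1647
ΣP(t=1)Q(t=0) = 3×387 + 18×24 = 1161 + 432 = 1593
P = 1647 / 1593 × 100 = 103.3898
Fisher = √(L × P) = √(101.8519 × 103.3898) = 102.6180

102.62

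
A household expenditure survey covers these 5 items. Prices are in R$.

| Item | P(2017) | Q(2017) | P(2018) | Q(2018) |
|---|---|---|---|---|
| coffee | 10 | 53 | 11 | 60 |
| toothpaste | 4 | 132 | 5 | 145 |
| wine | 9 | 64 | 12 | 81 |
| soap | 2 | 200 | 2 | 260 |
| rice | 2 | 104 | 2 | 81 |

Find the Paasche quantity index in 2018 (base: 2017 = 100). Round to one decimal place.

116.0

Paasche quantity index uses current-period prices as weights.
ΣP(2018)·Q(2018) = 11×60 + 5×145 + 12×81 + 2×260 + 2×81 = 660 + 725 + 972 + 520 + 162 = 3039
ΣP(2018)·Q(2017) = 11×53 + 5×132 + 12×64 + 2×200 + 2×104 = 583 + 660 + 768 + 400 + 208 = 2619
Index = 3039 / 2619 × 100 = 116.0367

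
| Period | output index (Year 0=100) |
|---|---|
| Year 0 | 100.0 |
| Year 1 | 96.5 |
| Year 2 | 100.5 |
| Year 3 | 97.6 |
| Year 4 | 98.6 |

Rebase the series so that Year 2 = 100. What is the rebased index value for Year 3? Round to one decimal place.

97.1

Rebased(Year 3) = 97.6 / 100.5 × 100 = 97.1144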